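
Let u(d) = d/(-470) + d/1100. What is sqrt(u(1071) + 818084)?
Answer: sqrt(21866450544059)/5170 ≈ 904.48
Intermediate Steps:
u(d) = -63*d/51700 (u(d) = d*(-1/470) + d*(1/1100) = -d/470 + d/1100 = -63*d/51700)
sqrt(u(1071) + 818084) = sqrt(-63/51700*1071 + 818084) = sqrt(-67473/51700 + 818084) = sqrt(42294875327/51700) = sqrt(21866450544059)/5170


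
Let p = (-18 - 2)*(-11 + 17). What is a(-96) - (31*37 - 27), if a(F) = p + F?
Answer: -1336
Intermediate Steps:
p = -120 (p = -20*6 = -120)
a(F) = -120 + F
a(-96) - (31*37 - 27) = (-120 - 96) - (31*37 - 27) = -216 - (1147 - 27) = -216 - 1*1120 = -216 - 1120 = -1336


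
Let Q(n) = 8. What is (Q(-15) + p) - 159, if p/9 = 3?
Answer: -124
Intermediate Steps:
p = 27 (p = 9*3 = 27)
(Q(-15) + p) - 159 = (8 + 27) - 159 = 35 - 159 = -124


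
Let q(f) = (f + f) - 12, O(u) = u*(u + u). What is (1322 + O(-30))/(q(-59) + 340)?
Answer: 223/15 ≈ 14.867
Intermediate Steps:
O(u) = 2*u**2 (O(u) = u*(2*u) = 2*u**2)
q(f) = -12 + 2*f (q(f) = 2*f - 12 = -12 + 2*f)
(1322 + O(-30))/(q(-59) + 340) = (1322 + 2*(-30)**2)/((-12 + 2*(-59)) + 340) = (1322 + 2*900)/((-12 - 118) + 340) = (1322 + 1800)/(-130 + 340) = 3122/210 = 3122*(1/210) = 223/15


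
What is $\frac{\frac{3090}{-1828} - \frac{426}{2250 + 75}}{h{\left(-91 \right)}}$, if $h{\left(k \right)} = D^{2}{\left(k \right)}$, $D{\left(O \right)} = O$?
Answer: $- \frac{1327163}{5865846350} \approx -0.00022625$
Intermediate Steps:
$h{\left(k \right)} = k^{2}$
$\frac{\frac{3090}{-1828} - \frac{426}{2250 + 75}}{h{\left(-91 \right)}} = \frac{\frac{3090}{-1828} - \frac{426}{2250 + 75}}{\left(-91\right)^{2}} = \frac{3090 \left(- \frac{1}{1828}\right) - \frac{426}{2325}}{8281} = \left(- \frac{1545}{914} - \frac{142}{775}\right) \frac{1}{8281} = \left(- \frac{1327163}{708350}\right) \frac{1}{8281} = - \frac{1327163}{5865846350}$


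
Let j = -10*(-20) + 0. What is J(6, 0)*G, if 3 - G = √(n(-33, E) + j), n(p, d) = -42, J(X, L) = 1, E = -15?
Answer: 3 - √158 ≈ -9.5698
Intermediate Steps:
j = 200 (j = 200 + 0 = 200)
G = 3 - √158 (G = 3 - √(-42 + 200) = 3 - √158 ≈ -9.5698)
J(6, 0)*G = 1*(3 - √158) = 3 - √158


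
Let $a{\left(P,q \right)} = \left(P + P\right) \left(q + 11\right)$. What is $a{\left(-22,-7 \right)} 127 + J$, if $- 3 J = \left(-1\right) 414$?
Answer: $-22214$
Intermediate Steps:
$a{\left(P,q \right)} = 2 P \left(11 + q\right)$
$J = 138$ ($J = - \frac{\left(-1\right) 414}{3} = \left(- \frac{1}{3}\right) \left(-414\right) = 138$)
$a{\left(-22,-7 \right)} 127 + J = 2 \left(-22\right) \left(11 - 7\right) 127 + 138 = 2 \left(-22\right) 4 \cdot 127 + 138 = \left(-176\right) 127 + 138 = -22352 + 138 = -22214$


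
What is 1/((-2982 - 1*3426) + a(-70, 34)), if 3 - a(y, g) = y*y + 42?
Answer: -1/11347 ≈ -8.8129e-5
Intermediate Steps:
a(y, g) = -39 - y² (a(y, g) = 3 - (y*y + 42) = 3 - (y² + 42) = 3 - (42 + y²) = 3 + (-42 - y²) = -39 - y²)
1/((-2982 - 1*3426) + a(-70, 34)) = 1/((-2982 - 1*3426) + (-39 - 1*(-70)²)) = 1/((-2982 - 3426) + (-39 - 1*4900)) = 1/(-6408 + (-39 - 4900)) = 1/(-6408 - 4939) = 1/(-11347) = -1/11347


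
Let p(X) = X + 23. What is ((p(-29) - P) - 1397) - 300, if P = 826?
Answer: -2529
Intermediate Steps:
p(X) = 23 + X
((p(-29) - P) - 1397) - 300 = (((23 - 29) - 1*826) - 1397) - 300 = ((-6 - 826) - 1397) - 300 = (-832 - 1397) - 300 = -2229 - 300 = -2529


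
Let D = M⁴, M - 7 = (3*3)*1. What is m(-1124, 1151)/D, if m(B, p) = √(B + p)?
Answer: 3*√3/65536 ≈ 7.9287e-5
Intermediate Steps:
M = 16 (M = 7 + (3*3)*1 = 7 + 9*1 = 7 + 9 = 16)
D = 65536 (D = 16⁴ = 65536)
m(-1124, 1151)/D = √(-1124 + 1151)/65536 = √27*(1/65536) = (3*√3)*(1/65536) = 3*√3/65536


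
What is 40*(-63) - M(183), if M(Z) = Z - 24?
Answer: -2679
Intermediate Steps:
M(Z) = -24 + Z
40*(-63) - M(183) = 40*(-63) - (-24 + 183) = -2520 - 1*159 = -2520 - 159 = -2679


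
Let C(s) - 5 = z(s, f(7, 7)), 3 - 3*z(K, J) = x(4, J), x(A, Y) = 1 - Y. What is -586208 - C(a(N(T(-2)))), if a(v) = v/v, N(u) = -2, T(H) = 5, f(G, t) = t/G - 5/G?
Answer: -12310489/21 ≈ -5.8621e+5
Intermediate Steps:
f(G, t) = -5/G + t/G
a(v) = 1
z(K, J) = ⅔ + J/3 (z(K, J) = 1 - (1 - J)/3 = 1 + (-⅓ + J/3) = ⅔ + J/3)
C(s) = 121/21 (C(s) = 5 + (⅔ + ((-5 + 7)/7)/3) = 5 + (⅔ + ((⅐)*2)/3) = 5 + (⅔ + (⅓)*(2/7)) = 5 + (⅔ + 2/21) = 5 + 16/21 = 121/21)
-586208 - C(a(N(T(-2)))) = -586208 - 1*121/21 = -586208 - 121/21 = -12310489/21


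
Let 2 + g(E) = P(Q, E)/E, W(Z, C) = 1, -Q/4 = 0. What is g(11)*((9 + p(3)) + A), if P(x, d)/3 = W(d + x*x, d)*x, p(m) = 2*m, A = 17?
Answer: -64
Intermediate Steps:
Q = 0 (Q = -4*0 = 0)
P(x, d) = 3*x (P(x, d) = 3*(1*x) = 3*x)
g(E) = -2 (g(E) = -2 + (3*0)/E = -2 + 0/E = -2 + 0 = -2)
g(11)*((9 + p(3)) + A) = -2*((9 + 2*3) + 17) = -2*((9 + 6) + 17) = -2*(15 + 17) = -2*32 = -64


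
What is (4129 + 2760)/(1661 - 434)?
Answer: 6889/1227 ≈ 5.6145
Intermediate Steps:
(4129 + 2760)/(1661 - 434) = 6889/1227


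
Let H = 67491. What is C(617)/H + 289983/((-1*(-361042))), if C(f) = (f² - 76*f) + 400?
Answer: 15581155103/2707453958 ≈ 5.7549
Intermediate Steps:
C(f) = 400 + f² - 76*f
C(617)/H + 289983/((-1*(-361042))) = (400 + 617² - 76*617)/67491 + 289983/((-1*(-361042))) = (400 + 380689 - 46892)*(1/67491) + 289983/361042 = 334197*(1/67491) + 289983*(1/361042) = 37133/7499 + 289983/361042 = 15581155103/2707453958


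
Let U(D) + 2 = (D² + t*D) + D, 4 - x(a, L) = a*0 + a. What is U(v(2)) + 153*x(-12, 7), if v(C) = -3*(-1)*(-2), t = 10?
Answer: 2416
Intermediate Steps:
v(C) = -6 (v(C) = 3*(-2) = -6)
x(a, L) = 4 - a (x(a, L) = 4 - (a*0 + a) = 4 - (0 + a) = 4 - a)
U(D) = -2 + D² + 11*D (U(D) = -2 + ((D² + 10*D) + D) = -2 + (D² + 11*D) = -2 + D² + 11*D)
U(v(2)) + 153*x(-12, 7) = (-2 + (-6)² + 11*(-6)) + 153*(4 - 1*(-12)) = (-2 + 36 - 66) + 153*(4 + 12) = -32 + 153*16 = -32 + 2448 = 2416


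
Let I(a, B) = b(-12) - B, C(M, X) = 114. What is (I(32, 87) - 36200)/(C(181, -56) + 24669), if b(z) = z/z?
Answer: -36286/24783 ≈ -1.4641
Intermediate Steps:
b(z) = 1
I(a, B) = 1 - B
(I(32, 87) - 36200)/(C(181, -56) + 24669) = ((1 - 1*87) - 36200)/(114 + 24669) = ((1 - 87) - 36200)/24783 = (-86 - 36200)*(1/24783) = -36286*1/24783 = -36286/24783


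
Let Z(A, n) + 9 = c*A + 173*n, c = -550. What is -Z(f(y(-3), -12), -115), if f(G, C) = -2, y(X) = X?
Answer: 18804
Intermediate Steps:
Z(A, n) = -9 - 550*A + 173*n (Z(A, n) = -9 + (-550*A + 173*n) = -9 - 550*A + 173*n)
-Z(f(y(-3), -12), -115) = -(-9 - 550*(-2) + 173*(-115)) = -(-9 + 1100 - 19895) = -1*(-18804) = 18804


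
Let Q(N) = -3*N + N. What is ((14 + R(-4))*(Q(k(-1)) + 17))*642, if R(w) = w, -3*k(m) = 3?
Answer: 121980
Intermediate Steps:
k(m) = -1 (k(m) = -⅓*3 = -1)
Q(N) = -2*N
((14 + R(-4))*(Q(k(-1)) + 17))*642 = ((14 - 4)*(-2*(-1) + 17))*642 = (10*(2 + 17))*642 = (10*19)*642 = 190*642 = 121980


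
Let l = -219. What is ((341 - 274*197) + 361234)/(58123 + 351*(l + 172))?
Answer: 307597/41626 ≈ 7.3895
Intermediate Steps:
((341 - 274*197) + 361234)/(58123 + 351*(l + 172)) = ((341 - 274*197) + 361234)/(58123 + 351*(-219 + 172)) = ((341 - 53978) + 361234)/(58123 + 351*(-47)) = (-53637 + 361234)/(58123 - 16497) = 307597/41626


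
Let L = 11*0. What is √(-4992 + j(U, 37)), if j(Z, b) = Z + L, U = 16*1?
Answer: 4*I*√311 ≈ 70.541*I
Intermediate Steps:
L = 0
U = 16
j(Z, b) = Z (j(Z, b) = Z + 0 = Z)
√(-4992 + j(U, 37)) = √(-4992 + 16) = √(-4976) = 4*I*√311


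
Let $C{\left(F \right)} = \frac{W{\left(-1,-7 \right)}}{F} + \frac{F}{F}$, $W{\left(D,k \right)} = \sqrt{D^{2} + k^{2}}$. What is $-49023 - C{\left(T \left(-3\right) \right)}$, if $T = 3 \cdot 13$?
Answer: $-49024 + \frac{5 \sqrt{2}}{117} \approx -49024.0$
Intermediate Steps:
$T = 39$
$C{\left(F \right)} = 1 + \frac{5 \sqrt{2}}{F}$ ($C{\left(F \right)} = \frac{\sqrt{\left(-1\right)^{2} + \left(-7\right)^{2}}}{F} + \frac{F}{F} = \frac{\sqrt{1 + 49}}{F} + 1 = \frac{\sqrt{50}}{F} + 1 = \frac{5 \sqrt{2}}{F} + 1 = 1 + \frac{5 \sqrt{2}}{F}$)
$-49023 - C{\left(T \left(-3\right) \right)} = -49023 - \frac{39 \left(-3\right) + 5 \sqrt{2}}{39 \left(-3\right)} = -49023 - \frac{-117 + 5 \sqrt{2}}{-117} = -49023 - - \frac{-117 + 5 \sqrt{2}}{117} = -49023 - \left(1 - \frac{5 \sqrt{2}}{117}\right) = -49024 + \frac{5 \sqrt{2}}{117}$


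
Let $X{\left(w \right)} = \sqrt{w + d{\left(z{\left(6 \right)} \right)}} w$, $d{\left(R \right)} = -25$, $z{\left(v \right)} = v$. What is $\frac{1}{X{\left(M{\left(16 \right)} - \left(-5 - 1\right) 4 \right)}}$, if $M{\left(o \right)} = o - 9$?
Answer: $\frac{\sqrt{6}}{186} \approx 0.013169$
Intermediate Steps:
$M{\left(o \right)} = -9 + o$
$X{\left(w \right)} = w \sqrt{-25 + w}$ ($X{\left(w \right)} = \sqrt{w - 25} w = \sqrt{-25 + w} w = w \sqrt{-25 + w}$)
$\frac{1}{X{\left(M{\left(16 \right)} - \left(-5 - 1\right) 4 \right)}} = \frac{1}{\left(\left(-9 + 16\right) - \left(-5 - 1\right) 4\right) \sqrt{-25 + \left(\left(-9 + 16\right) - \left(-5 - 1\right) 4\right)}} = \frac{1}{\left(7 - \left(-6\right) 4\right) \sqrt{-25 - \left(-7 - 24\right)}} = \frac{1}{\left(7 - -24\right) \sqrt{-25 + \left(7 - -24\right)}} = \frac{1}{\left(7 + 24\right) \sqrt{-25 + \left(7 + 24\right)}} = \frac{1}{31 \sqrt{-25 + 31}} = \frac{1}{31 \sqrt{6}} = \frac{\sqrt{6}}{186}$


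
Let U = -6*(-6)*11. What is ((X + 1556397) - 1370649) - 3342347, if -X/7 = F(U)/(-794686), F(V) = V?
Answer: -1254252515071/397343 ≈ -3.1566e+6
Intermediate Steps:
U = 396 (U = 36*11 = 396)
X = 1386/397343 (X = -2772/(-794686) = -2772*(-1)/794686 = -7*(-198/397343) = 1386/397343 ≈ 0.0034882)
((X + 1556397) - 1370649) - 3342347 = ((1386/397343 + 1556397) - 1370649) - 3342347 = (618423454557/397343 - 1370649) - 3342347 = 73805668950/397343 - 3342347 = -1254252515071/397343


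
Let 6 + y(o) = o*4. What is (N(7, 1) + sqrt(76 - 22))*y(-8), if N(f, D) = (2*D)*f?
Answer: -532 - 114*sqrt(6) ≈ -811.24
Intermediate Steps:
y(o) = -6 + 4*o (y(o) = -6 + o*4 = -6 + 4*o)
N(f, D) = 2*D*f
(N(7, 1) + sqrt(76 - 22))*y(-8) = (2*1*7 + sqrt(76 - 22))*(-6 + 4*(-8)) = (14 + sqrt(54))*(-6 - 32) = (14 + 3*sqrt(6))*(-38) = -532 - 114*sqrt(6)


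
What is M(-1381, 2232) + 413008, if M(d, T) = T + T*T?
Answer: 5397064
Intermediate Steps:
M(d, T) = T + T²
M(-1381, 2232) + 413008 = 2232*(1 + 2232) + 413008 = 2232*2233 + 413008 = 4984056 + 413008 = 5397064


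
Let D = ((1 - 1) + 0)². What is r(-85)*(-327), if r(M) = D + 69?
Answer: -22563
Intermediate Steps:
D = 0 (D = (0 + 0)² = 0² = 0)
r(M) = 69 (r(M) = 0 + 69 = 69)
r(-85)*(-327) = 69*(-327) = -22563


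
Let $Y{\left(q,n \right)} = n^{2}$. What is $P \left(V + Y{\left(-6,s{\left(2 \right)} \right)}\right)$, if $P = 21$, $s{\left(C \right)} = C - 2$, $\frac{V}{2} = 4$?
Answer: $168$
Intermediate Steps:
$V = 8$ ($V = 2 \cdot 4 = 8$)
$s{\left(C \right)} = -2 + C$
$P \left(V + Y{\left(-6,s{\left(2 \right)} \right)}\right) = 21 \left(8 + \left(-2 + 2\right)^{2}\right) = 21 \left(8 + 0^{2}\right) = 21 \left(8 + 0\right) = 21 \cdot 8 = 168$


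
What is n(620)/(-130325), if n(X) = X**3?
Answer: -9533120/5213 ≈ -1828.7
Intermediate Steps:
n(620)/(-130325) = 620**3/(-130325) = 238328000*(-1/130325) = -9533120/5213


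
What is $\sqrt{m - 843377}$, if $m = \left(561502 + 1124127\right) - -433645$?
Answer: $\sqrt{1275897} \approx 1129.6$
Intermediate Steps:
$m = 2119274$ ($m = 1685629 + 433645 = 2119274$)
$\sqrt{m - 843377} = \sqrt{2119274 - 843377} = \sqrt{1275897}$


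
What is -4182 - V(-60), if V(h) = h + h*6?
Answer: -3762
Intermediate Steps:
V(h) = 7*h (V(h) = h + 6*h = 7*h)
-4182 - V(-60) = -4182 - 7*(-60) = -4182 - 1*(-420) = -4182 + 420 = -3762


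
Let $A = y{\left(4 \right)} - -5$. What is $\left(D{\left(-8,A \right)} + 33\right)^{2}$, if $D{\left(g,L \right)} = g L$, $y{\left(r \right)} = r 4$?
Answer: $18225$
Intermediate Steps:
$y{\left(r \right)} = 4 r$
$A = 21$ ($A = 4 \cdot 4 - -5 = 16 + 5 = 21$)
$D{\left(g,L \right)} = L g$
$\left(D{\left(-8,A \right)} + 33\right)^{2} = \left(21 \left(-8\right) + 33\right)^{2} = \left(-168 + 33\right)^{2} = \left(-135\right)^{2} = 18225$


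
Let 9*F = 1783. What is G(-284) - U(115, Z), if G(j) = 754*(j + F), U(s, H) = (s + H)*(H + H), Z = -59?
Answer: -523370/9 ≈ -58152.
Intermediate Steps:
F = 1783/9 (F = (⅑)*1783 = 1783/9 ≈ 198.11)
U(s, H) = 2*H*(H + s) (U(s, H) = (H + s)*(2*H) = 2*H*(H + s))
G(j) = 1344382/9 + 754*j (G(j) = 754*(j + 1783/9) = 754*(1783/9 + j) = 1344382/9 + 754*j)
G(-284) - U(115, Z) = (1344382/9 + 754*(-284)) - 2*(-59)*(-59 + 115) = (1344382/9 - 214136) - 2*(-59)*56 = -582842/9 - 1*(-6608) = -582842/9 + 6608 = -523370/9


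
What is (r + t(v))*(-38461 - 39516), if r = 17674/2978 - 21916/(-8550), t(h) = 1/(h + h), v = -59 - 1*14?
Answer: -615351715720879/929359350 ≈ -6.6213e+5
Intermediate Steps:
v = -73 (v = -59 - 14 = -73)
t(h) = 1/(2*h)
r = 54094637/6365475 (r = 17674*(1/2978) - 21916*(-1/8550) = 8837/1489 + 10958/4275 = 54094637/6365475 ≈ 8.4981)
(r + t(v))*(-38461 - 39516) = (54094637/6365475 + (½)/(-73))*(-38461 - 39516) = (54094637/6365475 + (½)*(-1/73))*(-77977) = (54094637/6365475 - 1/146)*(-77977) = (7891451527/929359350)*(-77977) = -615351715720879/929359350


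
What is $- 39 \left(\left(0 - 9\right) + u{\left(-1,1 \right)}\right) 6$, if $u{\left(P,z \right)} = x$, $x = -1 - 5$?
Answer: $3510$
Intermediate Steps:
$x = -6$
$u{\left(P,z \right)} = -6$
$- 39 \left(\left(0 - 9\right) + u{\left(-1,1 \right)}\right) 6 = - 39 \left(\left(0 - 9\right) - 6\right) 6 = - 39 \left(-9 - 6\right) 6 = \left(-39\right) \left(-15\right) 6 = 585 \cdot 6 = 3510$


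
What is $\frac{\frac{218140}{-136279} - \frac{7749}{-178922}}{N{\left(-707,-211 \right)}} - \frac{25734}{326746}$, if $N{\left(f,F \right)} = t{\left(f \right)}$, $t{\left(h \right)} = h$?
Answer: $- \frac{2369343923357615}{30949311184266398} \approx -0.076556$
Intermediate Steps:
$N{\left(f,F \right)} = f$
$\frac{\frac{218140}{-136279} - \frac{7749}{-178922}}{N{\left(-707,-211 \right)}} - \frac{25734}{326746} = \frac{\frac{218140}{-136279} - \frac{7749}{-178922}}{-707} - \frac{25734}{326746} = \left(218140 \left(- \frac{1}{136279}\right) - - \frac{7749}{178922}\right) \left(- \frac{1}{707}\right) - \frac{12867}{163373} = \left(- \frac{16780}{10483} + \frac{7749}{178922}\right) \left(- \frac{1}{707}\right) - \frac{12867}{163373} = \left(- \frac{2921078393}{1875639326}\right) \left(- \frac{1}{707}\right) - \frac{12867}{163373} = \frac{2921078393}{1326077003482} - \frac{12867}{163373} = - \frac{2369343923357615}{30949311184266398}$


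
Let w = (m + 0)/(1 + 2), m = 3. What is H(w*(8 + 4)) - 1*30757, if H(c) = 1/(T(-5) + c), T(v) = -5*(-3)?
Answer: -830438/27 ≈ -30757.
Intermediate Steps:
w = 1 (w = (3 + 0)/(1 + 2) = 3/3 = 3*(1/3) = 1)
T(v) = 15
H(c) = 1/(15 + c)
H(w*(8 + 4)) - 1*30757 = 1/(15 + 1*(8 + 4)) - 1*30757 = 1/(15 + 1*12) - 30757 = 1/(15 + 12) - 30757 = 1/27 - 30757 = -830438/27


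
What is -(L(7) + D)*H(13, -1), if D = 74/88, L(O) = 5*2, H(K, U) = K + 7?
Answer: -2385/11 ≈ -216.82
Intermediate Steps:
H(K, U) = 7 + K
L(O) = 10
D = 37/44 (D = 74*(1/88) = 37/44 ≈ 0.84091)
-(L(7) + D)*H(13, -1) = -(10 + 37/44)*(7 + 13) = -477*20/44 = -1*2385/11 = -2385/11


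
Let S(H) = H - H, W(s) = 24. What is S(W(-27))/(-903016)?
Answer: 0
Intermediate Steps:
S(H) = 0
S(W(-27))/(-903016) = 0/(-903016) = 0*(-1/903016) = 0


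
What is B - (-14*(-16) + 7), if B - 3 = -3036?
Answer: -3264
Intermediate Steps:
B = -3033 (B = 3 - 3036 = -3033)
B - (-14*(-16) + 7) = -3033 - (-14*(-16) + 7) = -3033 - (224 + 7) = -3033 - 1*231 = -3033 - 231 = -3264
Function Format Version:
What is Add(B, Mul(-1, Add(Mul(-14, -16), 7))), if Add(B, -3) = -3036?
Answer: -3264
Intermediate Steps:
B = -3033 (B = Add(3, -3036) = -3033)
Add(B, Mul(-1, Add(Mul(-14, -16), 7))) = Add(-3033, Mul(-1, Add(Mul(-14, -16), 7))) = Add(-3033, Mul(-1, Add(224, 7))) = Add(-3033, Mul(-1, 231)) = Add(-3033, -231) = -3264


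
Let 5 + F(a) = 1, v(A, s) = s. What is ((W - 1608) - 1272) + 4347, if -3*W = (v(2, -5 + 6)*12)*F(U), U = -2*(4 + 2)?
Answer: 1483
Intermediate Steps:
U = -12 (U = -2*6 = -12)
F(a) = -4 (F(a) = -5 + 1 = -4)
W = 16 (W = -(-5 + 6)*12*(-4)/3 = -1*12*(-4)/3 = -4*(-4) = -⅓*(-48) = 16)
((W - 1608) - 1272) + 4347 = ((16 - 1608) - 1272) + 4347 = (-1592 - 1272) + 4347 = -2864 + 4347 = 1483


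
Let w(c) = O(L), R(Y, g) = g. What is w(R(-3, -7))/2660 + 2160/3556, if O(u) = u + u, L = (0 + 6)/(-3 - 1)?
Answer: 204819/337820 ≈ 0.60630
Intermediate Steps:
L = -3/2 (L = 6/(-4) = 6*(-1/4) = -3/2 ≈ -1.5000)
O(u) = 2*u
w(c) = -3 (w(c) = 2*(-3/2) = -3)
w(R(-3, -7))/2660 + 2160/3556 = -3/2660 + 2160/3556 = -3*1/2660 + 2160*(1/3556) = -3/2660 + 540/889 = 204819/337820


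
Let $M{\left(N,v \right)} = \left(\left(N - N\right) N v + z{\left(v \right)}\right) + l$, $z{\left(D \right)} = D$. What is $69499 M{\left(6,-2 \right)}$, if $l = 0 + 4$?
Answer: $138998$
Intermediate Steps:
$l = 4$
$M{\left(N,v \right)} = 4 + v$ ($M{\left(N,v \right)} = \left(\left(N - N\right) N v + v\right) + 4 = \left(0 N v + v\right) + 4 = \left(0 v + v\right) + 4 = \left(0 + v\right) + 4 = v + 4 = 4 + v$)
$69499 M{\left(6,-2 \right)} = 69499 \left(4 - 2\right) = 69499 \cdot 2 = 138998$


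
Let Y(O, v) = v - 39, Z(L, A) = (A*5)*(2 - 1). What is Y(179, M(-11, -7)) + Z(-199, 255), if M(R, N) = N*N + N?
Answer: 1278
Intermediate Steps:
Z(L, A) = 5*A (Z(L, A) = (5*A)*1 = 5*A)
M(R, N) = N + N² (M(R, N) = N² + N = N + N²)
Y(O, v) = -39 + v
Y(179, M(-11, -7)) + Z(-199, 255) = (-39 - 7*(1 - 7)) + 5*255 = (-39 - 7*(-6)) + 1275 = (-39 + 42) + 1275 = 3 + 1275 = 1278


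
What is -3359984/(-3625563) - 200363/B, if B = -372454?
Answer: 1977868160105/1350355441602 ≈ 1.4647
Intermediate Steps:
-3359984/(-3625563) - 200363/B = -3359984/(-3625563) - 200363/(-372454) = -3359984*(-1/3625563) - 200363*(-1/372454) = 3359984/3625563 + 200363/372454 = 1977868160105/1350355441602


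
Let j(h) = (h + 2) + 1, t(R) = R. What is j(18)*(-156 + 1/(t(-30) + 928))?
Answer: -2941827/898 ≈ -3276.0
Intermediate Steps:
j(h) = 3 + h (j(h) = (2 + h) + 1 = 3 + h)
j(18)*(-156 + 1/(t(-30) + 928)) = (3 + 18)*(-156 + 1/(-30 + 928)) = 21*(-156 + 1/898) = 21*(-140087/898) = -2941827/898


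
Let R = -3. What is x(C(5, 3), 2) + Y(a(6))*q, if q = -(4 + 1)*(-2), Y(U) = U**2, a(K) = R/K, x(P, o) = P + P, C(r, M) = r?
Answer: 25/2 ≈ 12.500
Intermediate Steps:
x(P, o) = 2*P
a(K) = -3/K
q = 10 (q = -5*(-2) = -1*(-10) = 10)
x(C(5, 3), 2) + Y(a(6))*q = 2*5 + (-3/6)**2*10 = 10 + (-3*1/6)**2*10 = 10 + (-1/2)**2*10 = 10 + (1/4)*10 = 10 + 5/2 = 25/2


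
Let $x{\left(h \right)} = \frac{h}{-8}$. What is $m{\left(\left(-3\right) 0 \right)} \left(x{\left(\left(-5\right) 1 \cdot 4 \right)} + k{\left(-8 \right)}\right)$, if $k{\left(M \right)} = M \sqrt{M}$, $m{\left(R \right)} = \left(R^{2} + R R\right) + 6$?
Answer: $15 - 96 i \sqrt{2} \approx 15.0 - 135.76 i$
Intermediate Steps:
$m{\left(R \right)} = 6 + 2 R^{2}$ ($m{\left(R \right)} = \left(R^{2} + R^{2}\right) + 6 = 2 R^{2} + 6 = 6 + 2 R^{2}$)
$k{\left(M \right)} = M^{\frac{3}{2}}$
$x{\left(h \right)} = - \frac{h}{8}$ ($x{\left(h \right)} = h \left(- \frac{1}{8}\right) = - \frac{h}{8}$)
$m{\left(\left(-3\right) 0 \right)} \left(x{\left(\left(-5\right) 1 \cdot 4 \right)} + k{\left(-8 \right)}\right) = \left(6 + 2 \left(\left(-3\right) 0\right)^{2}\right) \left(- \frac{\left(-5\right) 1 \cdot 4}{8} + \left(-8\right)^{\frac{3}{2}}\right) = \left(6 + 2 \cdot 0^{2}\right) \left(- \frac{\left(-5\right) 4}{8} - 16 i \sqrt{2}\right) = \left(6 + 2 \cdot 0\right) \left(\left(- \frac{1}{8}\right) \left(-20\right) - 16 i \sqrt{2}\right) = \left(6 + 0\right) \left(\frac{5}{2} - 16 i \sqrt{2}\right) = 6 \left(\frac{5}{2} - 16 i \sqrt{2}\right) = 15 - 96 i \sqrt{2}$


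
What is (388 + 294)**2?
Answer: 465124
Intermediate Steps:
(388 + 294)**2 = 682**2 = 465124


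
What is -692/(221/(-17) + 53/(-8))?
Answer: 5536/157 ≈ 35.261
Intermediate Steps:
-692/(221/(-17) + 53/(-8)) = -692/(221*(-1/17) + 53*(-1/8)) = -692/(-13 - 53/8) = -692/(-157/8) = -692*(-8/157) = 5536/157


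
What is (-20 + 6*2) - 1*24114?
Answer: -24122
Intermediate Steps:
(-20 + 6*2) - 1*24114 = (-20 + 12) - 24114 = -8 - 24114 = -24122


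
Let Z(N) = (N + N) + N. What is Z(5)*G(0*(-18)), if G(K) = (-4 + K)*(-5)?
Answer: 300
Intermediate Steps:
G(K) = 20 - 5*K
Z(N) = 3*N (Z(N) = 2*N + N = 3*N)
Z(5)*G(0*(-18)) = (3*5)*(20 - 0*(-18)) = 15*(20 - 5*0) = 15*(20 + 0) = 15*20 = 300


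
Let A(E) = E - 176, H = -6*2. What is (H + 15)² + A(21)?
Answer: -146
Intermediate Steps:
H = -12
A(E) = -176 + E
(H + 15)² + A(21) = (-12 + 15)² + (-176 + 21) = 3² - 155 = 9 - 155 = -146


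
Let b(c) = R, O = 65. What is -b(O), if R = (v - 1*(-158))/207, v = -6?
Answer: -152/207 ≈ -0.73430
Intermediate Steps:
R = 152/207 (R = (-6 - 1*(-158))/207 = (-6 + 158)*(1/207) = 152*(1/207) = 152/207 ≈ 0.73430)
b(c) = 152/207
-b(O) = -1*152/207 = -152/207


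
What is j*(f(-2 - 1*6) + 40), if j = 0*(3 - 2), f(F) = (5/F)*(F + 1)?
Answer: 0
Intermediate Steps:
f(F) = 5*(1 + F)/F (f(F) = (5/F)*(1 + F) = 5*(1 + F)/F)
j = 0 (j = 0*1 = 0)
j*(f(-2 - 1*6) + 40) = 0*((5 + 5/(-2 - 1*6)) + 40) = 0*((5 + 5/(-2 - 6)) + 40) = 0*((5 + 5/(-8)) + 40) = 0*((5 + 5*(-1/8)) + 40) = 0*((5 - 5/8) + 40) = 0*(35/8 + 40) = 0*(355/8) = 0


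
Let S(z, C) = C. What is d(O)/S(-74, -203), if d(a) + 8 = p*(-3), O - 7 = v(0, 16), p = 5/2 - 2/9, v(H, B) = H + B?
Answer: 89/1218 ≈ 0.073071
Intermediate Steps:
v(H, B) = B + H
p = 41/18 (p = 5*(½) - 2*⅑ = 5/2 - 2/9 = 41/18 ≈ 2.2778)
O = 23 (O = 7 + (16 + 0) = 7 + 16 = 23)
d(a) = -89/6 (d(a) = -8 + (41/18)*(-3) = -8 - 41/6 = -89/6)
d(O)/S(-74, -203) = -89/6/(-203) = -89/6*(-1/203) = 89/1218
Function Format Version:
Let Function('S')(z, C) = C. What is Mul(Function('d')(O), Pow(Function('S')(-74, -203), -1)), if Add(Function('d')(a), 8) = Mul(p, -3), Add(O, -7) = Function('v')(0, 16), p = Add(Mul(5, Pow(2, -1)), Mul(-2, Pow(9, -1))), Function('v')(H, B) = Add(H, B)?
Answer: Rational(89, 1218) ≈ 0.073071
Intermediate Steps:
Function('v')(H, B) = Add(B, H)
p = Rational(41, 18) (p = Add(Mul(5, Rational(1, 2)), Mul(-2, Rational(1, 9))) = Add(Rational(5, 2), Rational(-2, 9)) = Rational(41, 18) ≈ 2.2778)
O = 23 (O = Add(7, Add(16, 0)) = Add(7, 16) = 23)
Function('d')(a) = Rational(-89, 6) (Function('d')(a) = Add(-8, Mul(Rational(41, 18), -3)) = Add(-8, Rational(-41, 6)) = Rational(-89, 6))
Mul(Function('d')(O), Pow(Function('S')(-74, -203), -1)) = Mul(Rational(-89, 6), Pow(-203, -1)) = Mul(Rational(-89, 6), Rational(-1, 203)) = Rational(89, 1218)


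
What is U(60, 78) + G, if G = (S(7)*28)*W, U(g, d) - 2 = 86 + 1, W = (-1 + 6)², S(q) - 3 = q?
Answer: 7089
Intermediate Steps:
S(q) = 3 + q
W = 25 (W = 5² = 25)
U(g, d) = 89 (U(g, d) = 2 + (86 + 1) = 2 + 87 = 89)
G = 7000 (G = ((3 + 7)*28)*25 = (10*28)*25 = 280*25 = 7000)
U(60, 78) + G = 89 + 7000 = 7089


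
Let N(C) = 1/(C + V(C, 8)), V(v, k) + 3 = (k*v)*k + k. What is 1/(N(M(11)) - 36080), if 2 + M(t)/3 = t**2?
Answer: -23210/837416799 ≈ -2.7716e-5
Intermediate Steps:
V(v, k) = -3 + k + v*k**2 (V(v, k) = -3 + ((k*v)*k + k) = -3 + (v*k**2 + k) = -3 + (k + v*k**2) = -3 + k + v*k**2)
M(t) = -6 + 3*t**2
N(C) = 1/(5 + 65*C) (N(C) = 1/(C + (-3 + 8 + C*8**2)) = 1/(C + (-3 + 8 + C*64)) = 1/(C + (-3 + 8 + 64*C)) = 1/(C + (5 + 64*C)) = 1/(5 + 65*C))
1/(N(M(11)) - 36080) = 1/(1/(5*(1 + 13*(-6 + 3*11**2))) - 36080) = 1/(1/(5*(1 + 13*(-6 + 3*121))) - 36080) = 1/(1/(5*(1 + 13*(-6 + 363))) - 36080) = 1/(1/(5*(1 + 13*357)) - 36080) = 1/(1/(5*(1 + 4641)) - 36080) = 1/((1/5)/4642 - 36080) = 1/((1/5)*(1/4642) - 36080) = 1/(1/23210 - 36080) = 1/(-837416799/23210) = -23210/837416799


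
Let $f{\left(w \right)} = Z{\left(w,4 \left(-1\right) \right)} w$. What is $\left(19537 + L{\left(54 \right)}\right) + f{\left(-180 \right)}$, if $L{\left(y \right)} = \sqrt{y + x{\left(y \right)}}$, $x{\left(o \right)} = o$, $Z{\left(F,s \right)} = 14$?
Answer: $17017 + 6 \sqrt{3} \approx 17027.0$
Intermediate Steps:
$f{\left(w \right)} = 14 w$
$L{\left(y \right)} = \sqrt{2} \sqrt{y}$ ($L{\left(y \right)} = \sqrt{y + y} = \sqrt{2 y} = \sqrt{2} \sqrt{y}$)
$\left(19537 + L{\left(54 \right)}\right) + f{\left(-180 \right)} = \left(19537 + \sqrt{2} \sqrt{54}\right) + 14 \left(-180\right) = \left(19537 + \sqrt{2} \cdot 3 \sqrt{6}\right) - 2520 = \left(19537 + 6 \sqrt{3}\right) - 2520 = 17017 + 6 \sqrt{3}$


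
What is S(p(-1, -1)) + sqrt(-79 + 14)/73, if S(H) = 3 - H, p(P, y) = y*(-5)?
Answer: -2 + I*sqrt(65)/73 ≈ -2.0 + 0.11044*I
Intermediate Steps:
p(P, y) = -5*y
S(p(-1, -1)) + sqrt(-79 + 14)/73 = (3 - (-5)*(-1)) + sqrt(-79 + 14)/73 = (3 - 1*5) + sqrt(-65)*(1/73) = (3 - 5) + (I*sqrt(65))*(1/73) = -2 + I*sqrt(65)/73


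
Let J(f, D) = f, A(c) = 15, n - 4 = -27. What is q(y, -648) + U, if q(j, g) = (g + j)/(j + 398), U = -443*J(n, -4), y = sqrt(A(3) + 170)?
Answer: 1611835302/158219 + 1046*sqrt(185)/158219 ≈ 10187.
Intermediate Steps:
n = -23 (n = 4 - 27 = -23)
y = sqrt(185) (y = sqrt(15 + 170) = sqrt(185) ≈ 13.601)
U = 10189 (U = -443*(-23) = 10189)
q(j, g) = (g + j)/(398 + j)
q(y, -648) + U = (-648 + sqrt(185))/(398 + sqrt(185)) + 10189 = 10189 + (-648 + sqrt(185))/(398 + sqrt(185))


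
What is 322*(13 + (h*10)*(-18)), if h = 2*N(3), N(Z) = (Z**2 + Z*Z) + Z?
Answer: -2430134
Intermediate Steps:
N(Z) = Z + 2*Z**2 (N(Z) = (Z**2 + Z**2) + Z = 2*Z**2 + Z = Z + 2*Z**2)
h = 42 (h = 2*(3*(1 + 2*3)) = 2*(3*(1 + 6)) = 2*(3*7) = 2*21 = 42)
322*(13 + (h*10)*(-18)) = 322*(13 + (42*10)*(-18)) = 322*(13 + 420*(-18)) = 322*(13 - 7560) = 322*(-7547) = -2430134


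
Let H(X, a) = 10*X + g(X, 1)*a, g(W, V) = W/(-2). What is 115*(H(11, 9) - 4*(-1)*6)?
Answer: 19435/2 ≈ 9717.5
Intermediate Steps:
g(W, V) = -W/2 (g(W, V) = W*(-1/2) = -W/2)
H(X, a) = 10*X - X*a/2 (H(X, a) = 10*X + (-X/2)*a = 10*X - X*a/2)
115*(H(11, 9) - 4*(-1)*6) = 115*((1/2)*11*(20 - 1*9) - 4*(-1)*6) = 115*((1/2)*11*(20 - 9) + 4*6) = 115*((1/2)*11*11 + 24) = 115*(121/2 + 24) = 115*(169/2) = 19435/2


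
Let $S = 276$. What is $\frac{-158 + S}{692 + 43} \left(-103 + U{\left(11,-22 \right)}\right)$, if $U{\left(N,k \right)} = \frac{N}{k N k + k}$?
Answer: $- \frac{585811}{35427} \approx -16.536$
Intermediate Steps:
$U{\left(N,k \right)} = \frac{N}{k + N k^{2}}$ ($U{\left(N,k \right)} = \frac{N}{N k k + k} = \frac{N}{N k^{2} + k} = \frac{N}{k + N k^{2}}$)
$\frac{-158 + S}{692 + 43} \left(-103 + U{\left(11,-22 \right)}\right) = \frac{-158 + 276}{692 + 43} \left(-103 + \frac{11}{\left(-22\right) \left(1 + 11 \left(-22\right)\right)}\right) = \frac{118}{735} \left(-103 + 11 \left(- \frac{1}{22}\right) \frac{1}{1 - 242}\right) = 118 \cdot \frac{1}{735} \left(-103 + 11 \left(- \frac{1}{22}\right) \frac{1}{-241}\right) = \frac{118 \left(-103 + 11 \left(- \frac{1}{22}\right) \left(- \frac{1}{241}\right)\right)}{735} = \frac{118 \left(-103 + \frac{1}{482}\right)}{735} = \frac{118}{735} \left(- \frac{49645}{482}\right) = - \frac{585811}{35427}$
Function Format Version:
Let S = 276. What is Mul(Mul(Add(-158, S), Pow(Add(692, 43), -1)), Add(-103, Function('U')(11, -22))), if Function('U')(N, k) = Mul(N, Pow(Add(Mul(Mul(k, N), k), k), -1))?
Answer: Rational(-585811, 35427) ≈ -16.536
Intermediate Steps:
Function('U')(N, k) = Mul(N, Pow(Add(k, Mul(N, Pow(k, 2))), -1)) (Function('U')(N, k) = Mul(N, Pow(Add(Mul(Mul(N, k), k), k), -1)) = Mul(N, Pow(Add(Mul(N, Pow(k, 2)), k), -1)) = Mul(N, Pow(Add(k, Mul(N, Pow(k, 2))), -1)))
Mul(Mul(Add(-158, S), Pow(Add(692, 43), -1)), Add(-103, Function('U')(11, -22))) = Mul(Mul(Add(-158, 276), Pow(Add(692, 43), -1)), Add(-103, Mul(11, Pow(-22, -1), Pow(Add(1, Mul(11, -22)), -1)))) = Mul(Mul(118, Pow(735, -1)), Add(-103, Mul(11, Rational(-1, 22), Pow(Add(1, -242), -1)))) = Mul(Mul(118, Rational(1, 735)), Add(-103, Mul(11, Rational(-1, 22), Pow(-241, -1)))) = Mul(Rational(118, 735), Add(-103, Mul(11, Rational(-1, 22), Rational(-1, 241)))) = Mul(Rational(118, 735), Add(-103, Rational(1, 482))) = Mul(Rational(118, 735), Rational(-49645, 482)) = Rational(-585811, 35427)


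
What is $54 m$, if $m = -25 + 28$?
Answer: $162$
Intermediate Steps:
$m = 3$
$54 m = 54 \cdot 3 = 162$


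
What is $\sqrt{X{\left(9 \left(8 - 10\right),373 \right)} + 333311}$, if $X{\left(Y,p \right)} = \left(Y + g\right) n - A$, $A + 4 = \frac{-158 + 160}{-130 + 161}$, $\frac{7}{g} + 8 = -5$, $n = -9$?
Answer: $\frac{\sqrt{54160442674}}{403} \approx 577.48$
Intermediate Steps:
$g = - \frac{7}{13}$ ($g = \frac{7}{-8 - 5} = \frac{7}{-13} = 7 \left(- \frac{1}{13}\right) = - \frac{7}{13} \approx -0.53846$)
$A = - \frac{122}{31}$ ($A = -4 + \frac{-158 + 160}{-130 + 161} = -4 + \frac{2}{31} = - \frac{122}{31} \approx -3.9355$)
$X{\left(Y,p \right)} = \frac{3539}{403} - 9 Y$ ($X{\left(Y,p \right)} = \left(Y - \frac{7}{13}\right) \left(-9\right) - - \frac{122}{31} = \left(- \frac{7}{13} + Y\right) \left(-9\right) + \frac{122}{31} = \left(\frac{63}{13} - 9 Y\right) + \frac{122}{31} = \frac{3539}{403} - 9 Y$)
$\sqrt{X{\left(9 \left(8 - 10\right),373 \right)} + 333311} = \sqrt{\left(\frac{3539}{403} - 9 \cdot 9 \left(8 - 10\right)\right) + 333311} = \sqrt{\left(\frac{3539}{403} - 9 \cdot 9 \left(-2\right)\right) + 333311} = \sqrt{\left(\frac{3539}{403} - -162\right) + 333311} = \sqrt{\left(\frac{3539}{403} + 162\right) + 333311} = \sqrt{\frac{68825}{403} + 333311} = \sqrt{\frac{134393158}{403}} = \frac{\sqrt{54160442674}}{403}$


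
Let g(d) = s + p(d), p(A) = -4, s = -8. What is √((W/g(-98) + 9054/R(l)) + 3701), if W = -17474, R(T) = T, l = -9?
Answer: √149442/6 ≈ 64.430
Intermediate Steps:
g(d) = -12 (g(d) = -8 - 4 = -12)
√((W/g(-98) + 9054/R(l)) + 3701) = √((-17474/(-12) + 9054/(-9)) + 3701) = √((-17474*(-1/12) + 9054*(-⅑)) + 3701) = √((8737/6 - 1006) + 3701) = √(2701/6 + 3701) = √(24907/6) = √149442/6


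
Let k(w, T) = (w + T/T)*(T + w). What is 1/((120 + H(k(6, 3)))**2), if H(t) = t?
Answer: 1/33489 ≈ 2.9861e-5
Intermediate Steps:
k(w, T) = (1 + w)*(T + w) (k(w, T) = (w + 1)*(T + w) = (1 + w)*(T + w))
1/((120 + H(k(6, 3)))**2) = 1/((120 + (3 + 6 + 6**2 + 3*6))**2) = 1/((120 + (3 + 6 + 36 + 18))**2) = 1/((120 + 63)**2) = 1/(183**2) = 1/33489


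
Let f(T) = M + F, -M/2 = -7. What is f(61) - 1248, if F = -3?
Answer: -1237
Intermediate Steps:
M = 14 (M = -2*(-7) = 14)
f(T) = 11 (f(T) = 14 - 3 = 11)
f(61) - 1248 = 11 - 1248 = -1237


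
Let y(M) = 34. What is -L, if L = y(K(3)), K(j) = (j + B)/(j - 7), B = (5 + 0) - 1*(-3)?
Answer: -34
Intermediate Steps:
B = 8 (B = 5 + 3 = 8)
K(j) = (8 + j)/(-7 + j) (K(j) = (j + 8)/(j - 7) = (8 + j)/(-7 + j))
L = 34
-L = -1*34 = -34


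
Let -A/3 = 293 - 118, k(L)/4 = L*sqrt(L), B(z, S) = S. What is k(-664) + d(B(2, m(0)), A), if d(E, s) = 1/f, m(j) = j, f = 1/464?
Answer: 464 - 5312*I*sqrt(166) ≈ 464.0 - 68440.0*I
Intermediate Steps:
f = 1/464 ≈ 0.0021552
k(L) = 4*L**(3/2) (k(L) = 4*(L*sqrt(L)) = 4*L**(3/2))
A = -525 (A = -3*(293 - 118) = -3*175 = -525)
d(E, s) = 464 (d(E, s) = 1/(1/464) = 464)
k(-664) + d(B(2, m(0)), A) = 4*(-664)**(3/2) + 464 = 4*(-1328*I*sqrt(166)) + 464 = -5312*I*sqrt(166) + 464 = 464 - 5312*I*sqrt(166)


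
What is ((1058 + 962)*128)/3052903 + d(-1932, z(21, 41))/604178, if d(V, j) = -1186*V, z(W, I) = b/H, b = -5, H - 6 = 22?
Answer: 3575745829268/922248414367 ≈ 3.8772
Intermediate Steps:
H = 28 (H = 6 + 22 = 28)
z(W, I) = -5/28
((1058 + 962)*128)/3052903 + d(-1932, z(21, 41))/604178 = ((1058 + 962)*128)/3052903 - 1186*(-1932)/604178 = (2020*128)*(1/3052903) + 2291352*(1/604178) = 258560*(1/3052903) + 1145676/302089 = 258560/3052903 + 1145676/302089 = 3575745829268/922248414367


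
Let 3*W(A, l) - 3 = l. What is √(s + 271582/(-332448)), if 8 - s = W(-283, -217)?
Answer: √135590090757/41556 ≈ 8.8609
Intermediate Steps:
W(A, l) = 1 + l/3
s = 238/3 (s = 8 - (1 + (⅓)*(-217)) = 8 - (1 - 217/3) = 8 - 1*(-214/3) = 8 + 214/3 = 238/3 ≈ 79.333)
√(s + 271582/(-332448)) = √(238/3 + 271582/(-332448)) = √(238/3 + 271582*(-1/332448)) = √(238/3 - 135791/166224) = √(13051313/166224) = √135590090757/41556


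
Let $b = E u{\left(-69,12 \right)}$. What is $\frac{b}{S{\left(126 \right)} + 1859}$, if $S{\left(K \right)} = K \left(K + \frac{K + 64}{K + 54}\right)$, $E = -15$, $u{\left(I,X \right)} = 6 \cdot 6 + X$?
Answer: $- \frac{60}{1489} \approx -0.040295$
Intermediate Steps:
$u{\left(I,X \right)} = 36 + X$
$b = -720$ ($b = - 15 \left(36 + 12\right) = \left(-15\right) 48 = -720$)
$S{\left(K \right)} = K \left(K + \frac{64 + K}{54 + K}\right)$
$\frac{b}{S{\left(126 \right)} + 1859} = - \frac{720}{\frac{126 \left(64 + 126^{2} + 55 \cdot 126\right)}{54 + 126} + 1859} = - \frac{720}{\frac{126 \left(64 + 15876 + 6930\right)}{180} + 1859} = - \frac{720}{126 \cdot \frac{1}{180} \cdot 22870 + 1859} = - \frac{720}{16009 + 1859} = - \frac{720}{17868} = \left(-720\right) \frac{1}{17868} = - \frac{60}{1489}$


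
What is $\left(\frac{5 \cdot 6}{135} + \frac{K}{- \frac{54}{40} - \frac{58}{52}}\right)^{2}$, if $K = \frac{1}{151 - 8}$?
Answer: $\frac{193822084}{4027044681} \approx 0.04813$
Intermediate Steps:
$K = \frac{1}{143} \approx 0.006993$
$\left(\frac{5 \cdot 6}{135} + \frac{K}{- \frac{54}{40} - \frac{58}{52}}\right)^{2} = \left(\frac{5 \cdot 6}{135} + \frac{1}{143 \left(- \frac{54}{40} - \frac{58}{52}\right)}\right)^{2} = \left(30 \cdot \frac{1}{135} + \frac{1}{143 \left(\left(-54\right) \frac{1}{40} - \frac{29}{26}\right)}\right)^{2} = \left(\frac{2}{9} + \frac{1}{143 \left(- \frac{27}{20} - \frac{29}{26}\right)}\right)^{2} = \left(\frac{2}{9} + \frac{1}{143 \left(- \frac{641}{260}\right)}\right)^{2} = \left(\frac{2}{9} + \frac{1}{143} \left(- \frac{260}{641}\right)\right)^{2} = \left(\frac{2}{9} - \frac{20}{7051}\right)^{2} = \left(\frac{13922}{63459}\right)^{2} = \frac{193822084}{4027044681}$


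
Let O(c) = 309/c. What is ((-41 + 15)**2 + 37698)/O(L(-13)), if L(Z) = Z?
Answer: -498862/309 ≈ -1614.4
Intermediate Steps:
((-41 + 15)**2 + 37698)/O(L(-13)) = ((-41 + 15)**2 + 37698)/((309/(-13))) = ((-26)**2 + 37698)/((309*(-1/13))) = (676 + 37698)/(-309/13) = 38374*(-13/309) = -498862/309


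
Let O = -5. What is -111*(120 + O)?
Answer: -12765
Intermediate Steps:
-111*(120 + O) = -111*(120 - 5) = -111*115 = -12765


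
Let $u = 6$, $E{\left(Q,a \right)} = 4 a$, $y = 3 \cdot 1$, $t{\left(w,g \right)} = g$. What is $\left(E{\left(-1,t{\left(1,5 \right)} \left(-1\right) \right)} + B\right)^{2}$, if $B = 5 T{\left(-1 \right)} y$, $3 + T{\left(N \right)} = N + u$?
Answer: $100$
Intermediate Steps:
$y = 3$
$T{\left(N \right)} = 3 + N$ ($T{\left(N \right)} = -3 + \left(N + 6\right) = -3 + \left(6 + N\right) = 3 + N$)
$B = 30$ ($B = 5 \left(3 - 1\right) 3 = 5 \cdot 2 \cdot 3 = 10 \cdot 3 = 30$)
$\left(E{\left(-1,t{\left(1,5 \right)} \left(-1\right) \right)} + B\right)^{2} = \left(4 \cdot 5 \left(-1\right) + 30\right)^{2} = \left(4 \left(-5\right) + 30\right)^{2} = \left(-20 + 30\right)^{2} = 10^{2} = 100$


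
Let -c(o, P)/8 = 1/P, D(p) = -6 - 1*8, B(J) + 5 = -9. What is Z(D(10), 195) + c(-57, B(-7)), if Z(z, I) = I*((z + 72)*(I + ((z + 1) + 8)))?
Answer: 15042304/7 ≈ 2.1489e+6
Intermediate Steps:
B(J) = -14 (B(J) = -5 - 9 = -14)
D(p) = -14 (D(p) = -6 - 8 = -14)
Z(z, I) = I*(72 + z)*(9 + I + z) (Z(z, I) = I*((72 + z)*(I + ((1 + z) + 8))) = I*((72 + z)*(I + (9 + z))) = I*((72 + z)*(9 + I + z)) = I*(72 + z)*(9 + I + z))
c(o, P) = -8/P
Z(D(10), 195) + c(-57, B(-7)) = 195*(648 + (-14)² + 72*195 + 81*(-14) + 195*(-14)) - 8/(-14) = 195*(648 + 196 + 14040 - 1134 - 2730) - 8*(-1/14) = 195*11020 + 4/7 = 2148900 + 4/7 = 15042304/7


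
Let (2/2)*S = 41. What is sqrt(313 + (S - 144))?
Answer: sqrt(210) ≈ 14.491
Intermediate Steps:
S = 41
sqrt(313 + (S - 144)) = sqrt(313 + (41 - 144)) = sqrt(313 - 103) = sqrt(210)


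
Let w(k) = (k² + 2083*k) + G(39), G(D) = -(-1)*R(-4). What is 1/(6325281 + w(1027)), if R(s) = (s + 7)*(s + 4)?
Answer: 1/9519251 ≈ 1.0505e-7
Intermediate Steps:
R(s) = (4 + s)*(7 + s) (R(s) = (7 + s)*(4 + s) = (4 + s)*(7 + s))
G(D) = 0 (G(D) = -(-1)*(28 + (-4)² + 11*(-4)) = -(-1)*(28 + 16 - 44) = -(-1)*0 = -1*0 = 0)
w(k) = k² + 2083*k (w(k) = (k² + 2083*k) + 0 = k² + 2083*k)
1/(6325281 + w(1027)) = 1/(6325281 + 1027*(2083 + 1027)) = 1/(6325281 + 1027*3110) = 1/(6325281 + 3193970) = 1/9519251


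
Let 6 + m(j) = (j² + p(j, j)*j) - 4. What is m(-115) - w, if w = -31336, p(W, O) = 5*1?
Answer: 43976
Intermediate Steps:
p(W, O) = 5
m(j) = -10 + j² + 5*j (m(j) = -6 + ((j² + 5*j) - 4) = -6 + (-4 + j² + 5*j) = -10 + j² + 5*j)
m(-115) - w = (-10 + (-115)² + 5*(-115)) - 1*(-31336) = (-10 + 13225 - 575) + 31336 = 12640 + 31336 = 43976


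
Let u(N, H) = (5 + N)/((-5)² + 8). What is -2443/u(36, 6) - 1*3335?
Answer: -217354/41 ≈ -5301.3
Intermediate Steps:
u(N, H) = 5/33 + N/33 (u(N, H) = (5 + N)/(25 + 8) = (5 + N)/33 = (5 + N)*(1/33) = 5/33 + N/33)
-2443/u(36, 6) - 1*3335 = -2443/(5/33 + (1/33)*36) - 1*3335 = -2443/(5/33 + 12/11) - 3335 = -2443/41/33 - 3335 = -2443*33/41 - 3335 = -80619/41 - 3335 = -217354/41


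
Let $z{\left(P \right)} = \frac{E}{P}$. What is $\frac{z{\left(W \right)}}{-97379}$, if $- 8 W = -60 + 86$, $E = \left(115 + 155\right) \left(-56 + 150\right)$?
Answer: $\frac{101520}{1265927} \approx 0.080194$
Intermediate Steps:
$E = 25380$ ($E = 270 \cdot 94 = 25380$)
$W = - \frac{13}{4}$ ($W = - \frac{-60 + 86}{8} = \left(- \frac{1}{8}\right) 26 = - \frac{13}{4} \approx -3.25$)
$z{\left(P \right)} = \frac{25380}{P}$
$\frac{z{\left(W \right)}}{-97379} = \frac{25380 \frac{1}{- \frac{13}{4}}}{-97379} = 25380 \left(- \frac{4}{13}\right) \left(- \frac{1}{97379}\right) = \left(- \frac{101520}{13}\right) \left(- \frac{1}{97379}\right) = \frac{101520}{1265927}$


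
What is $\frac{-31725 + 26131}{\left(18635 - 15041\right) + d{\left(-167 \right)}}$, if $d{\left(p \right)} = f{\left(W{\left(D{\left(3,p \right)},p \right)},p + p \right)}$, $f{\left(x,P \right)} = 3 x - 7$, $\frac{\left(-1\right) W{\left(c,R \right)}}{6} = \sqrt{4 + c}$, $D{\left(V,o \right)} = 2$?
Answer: $- \frac{20065678}{12864625} - \frac{100692 \sqrt{6}}{12864625} \approx -1.5789$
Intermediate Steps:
$W{\left(c,R \right)} = - 6 \sqrt{4 + c}$
$f{\left(x,P \right)} = -7 + 3 x$
$d{\left(p \right)} = -7 - 18 \sqrt{6}$ ($d{\left(p \right)} = -7 + 3 \left(- 6 \sqrt{4 + 2}\right) = -7 + 3 \left(- 6 \sqrt{6}\right) = -7 - 18 \sqrt{6}$)
$\frac{-31725 + 26131}{\left(18635 - 15041\right) + d{\left(-167 \right)}} = \frac{-31725 + 26131}{\left(18635 - 15041\right) - \left(7 + 18 \sqrt{6}\right)} = - \frac{5594}{3594 - \left(7 + 18 \sqrt{6}\right)} = - \frac{5594}{3587 - 18 \sqrt{6}}$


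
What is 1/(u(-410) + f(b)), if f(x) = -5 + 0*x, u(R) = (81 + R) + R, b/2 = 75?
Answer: -1/744 ≈ -0.0013441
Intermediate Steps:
b = 150 (b = 2*75 = 150)
u(R) = 81 + 2*R
f(x) = -5 (f(x) = -5 + 0 = -5)
1/(u(-410) + f(b)) = 1/((81 + 2*(-410)) - 5) = 1/((81 - 820) - 5) = 1/(-739 - 5) = 1/(-744) = -1/744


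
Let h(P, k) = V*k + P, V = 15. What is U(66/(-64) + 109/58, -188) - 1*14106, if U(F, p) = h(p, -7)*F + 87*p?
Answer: -28499327/928 ≈ -30710.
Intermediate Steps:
h(P, k) = P + 15*k (h(P, k) = 15*k + P = P + 15*k)
U(F, p) = 87*p + F*(-105 + p) (U(F, p) = (p + 15*(-7))*F + 87*p = (p - 105)*F + 87*p = (-105 + p)*F + 87*p = F*(-105 + p) + 87*p = 87*p + F*(-105 + p))
U(66/(-64) + 109/58, -188) - 1*14106 = (87*(-188) + (66/(-64) + 109/58)*(-105 - 188)) - 1*14106 = (-16356 + (66*(-1/64) + 109*(1/58))*(-293)) - 14106 = (-16356 + (-33/32 + 109/58)*(-293)) - 14106 = (-16356 + (787/928)*(-293)) - 14106 = (-16356 - 230591/928) - 14106 = -15408959/928 - 14106 = -28499327/928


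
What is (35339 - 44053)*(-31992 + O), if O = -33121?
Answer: 567394682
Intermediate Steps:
(35339 - 44053)*(-31992 + O) = (35339 - 44053)*(-31992 - 33121) = -8714*(-65113) = 567394682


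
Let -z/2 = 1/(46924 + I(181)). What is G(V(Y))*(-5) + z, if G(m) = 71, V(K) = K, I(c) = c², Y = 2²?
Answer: -28288177/79685 ≈ -355.00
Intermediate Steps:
Y = 4
z = -2/79685 (z = -2/(46924 + 181²) = -2/(46924 + 32761) = -2/79685 ≈ -2.5099e-5)
G(V(Y))*(-5) + z = 71*(-5) - 2/79685 = -355 - 2/79685 = -28288177/79685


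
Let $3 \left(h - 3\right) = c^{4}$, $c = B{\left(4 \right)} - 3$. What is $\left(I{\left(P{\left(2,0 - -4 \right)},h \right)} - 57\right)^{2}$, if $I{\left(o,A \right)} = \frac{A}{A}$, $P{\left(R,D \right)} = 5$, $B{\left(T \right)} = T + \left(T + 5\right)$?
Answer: $3136$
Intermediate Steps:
$B{\left(T \right)} = 5 + 2 T$ ($B{\left(T \right)} = T + \left(5 + T\right) = 5 + 2 T$)
$c = 10$ ($c = \left(5 + 2 \cdot 4\right) - 3 = \left(5 + 8\right) - 3 = 13 - 3 = 10$)
$h = \frac{10009}{3}$ ($h = 3 + \frac{10^{4}}{3} = 3 + \frac{1}{3} \cdot 10000 = 3 + \frac{10000}{3} = \frac{10009}{3} \approx 3336.3$)
$I{\left(o,A \right)} = 1$
$\left(I{\left(P{\left(2,0 - -4 \right)},h \right)} - 57\right)^{2} = \left(1 - 57\right)^{2} = \left(-56\right)^{2} = 3136$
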